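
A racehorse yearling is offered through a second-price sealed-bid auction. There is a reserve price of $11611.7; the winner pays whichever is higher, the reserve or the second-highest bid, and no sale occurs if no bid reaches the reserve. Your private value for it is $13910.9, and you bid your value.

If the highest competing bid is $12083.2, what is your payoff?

Your bid $13910.9 is the highest and exceeds the reserve.
Price = max(second-highest bid, reserve) = max($12083.2, $11611.7) = $12083.2.
Payoff = $13910.9 − $12083.2 = $1827.7.

$1827.7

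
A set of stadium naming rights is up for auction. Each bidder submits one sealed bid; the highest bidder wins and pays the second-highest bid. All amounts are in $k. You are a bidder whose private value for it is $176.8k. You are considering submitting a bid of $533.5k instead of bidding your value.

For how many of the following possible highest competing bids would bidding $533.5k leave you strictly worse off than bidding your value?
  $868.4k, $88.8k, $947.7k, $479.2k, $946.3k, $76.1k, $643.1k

The deviation hurts exactly when the highest competing bid lies strictly between $176.8k and $533.5k — overbidding then wins at a price above your value.
$868.4k: above both → same outcome either way.
$88.8k: below both → same outcome either way.
$947.7k: above both → same outcome either way.
$479.2k: inside the interval → strictly worse (loss $302.4k).
$946.3k: above both → same outcome either way.
$76.1k: below both → same outcome either way.
$643.1k: above both → same outcome either way.
Count: 1.

1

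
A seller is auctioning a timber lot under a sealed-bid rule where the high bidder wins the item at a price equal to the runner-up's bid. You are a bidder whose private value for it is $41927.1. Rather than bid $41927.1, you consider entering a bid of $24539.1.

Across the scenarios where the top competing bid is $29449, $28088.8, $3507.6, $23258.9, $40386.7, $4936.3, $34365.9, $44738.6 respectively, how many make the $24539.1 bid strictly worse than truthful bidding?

The deviation hurts exactly when the highest competing bid lies strictly between $24539.1 and $41927.1 — underbidding then forfeits a profitable win.
$29449: inside the interval → strictly worse (loss $12478.1).
$28088.8: inside the interval → strictly worse (loss $13838.3).
$3507.6: below both → same outcome either way.
$23258.9: below both → same outcome either way.
$40386.7: inside the interval → strictly worse (loss $1540.4).
$4936.3: below both → same outcome either way.
$34365.9: inside the interval → strictly worse (loss $7561.2).
$44738.6: above both → same outcome either way.
Count: 4.

4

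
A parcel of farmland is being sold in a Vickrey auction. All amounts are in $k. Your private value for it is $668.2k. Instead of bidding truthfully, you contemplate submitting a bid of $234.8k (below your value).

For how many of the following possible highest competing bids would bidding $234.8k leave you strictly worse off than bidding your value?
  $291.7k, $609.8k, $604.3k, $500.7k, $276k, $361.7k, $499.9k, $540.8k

The deviation hurts exactly when the highest competing bid lies strictly between $234.8k and $668.2k — underbidding then forfeits a profitable win.
$291.7k: inside the interval → strictly worse (loss $376.5k).
$609.8k: inside the interval → strictly worse (loss $58.4k).
$604.3k: inside the interval → strictly worse (loss $63.9k).
$500.7k: inside the interval → strictly worse (loss $167.5k).
$276k: inside the interval → strictly worse (loss $392.2k).
$361.7k: inside the interval → strictly worse (loss $306.5k).
$499.9k: inside the interval → strictly worse (loss $168.3k).
$540.8k: inside the interval → strictly worse (loss $127.4k).
Count: 8.

8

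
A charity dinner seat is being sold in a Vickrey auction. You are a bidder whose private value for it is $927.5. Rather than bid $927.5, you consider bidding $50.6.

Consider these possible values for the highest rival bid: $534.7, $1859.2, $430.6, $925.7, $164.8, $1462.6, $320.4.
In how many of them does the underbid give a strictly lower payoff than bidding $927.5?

The deviation hurts exactly when the highest competing bid lies strictly between $50.6 and $927.5 — underbidding then forfeits a profitable win.
$534.7: inside the interval → strictly worse (loss $392.8).
$1859.2: above both → same outcome either way.
$430.6: inside the interval → strictly worse (loss $496.9).
$925.7: inside the interval → strictly worse (loss $1.8).
$164.8: inside the interval → strictly worse (loss $762.7).
$1462.6: above both → same outcome either way.
$320.4: inside the interval → strictly worse (loss $607.1).
Count: 5.

5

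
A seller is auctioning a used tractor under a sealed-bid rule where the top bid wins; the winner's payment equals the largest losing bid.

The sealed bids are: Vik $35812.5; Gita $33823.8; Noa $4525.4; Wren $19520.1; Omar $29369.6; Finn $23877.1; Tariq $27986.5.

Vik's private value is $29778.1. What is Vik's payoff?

−$4045.7

Highest bid: Vik at $35812.5, so Vik wins.
Second-highest bid: Gita at $33823.8 — that is the price the winner pays.
Vik's payoff = value − price = $29778.1 − $33823.8 = −$4045.7.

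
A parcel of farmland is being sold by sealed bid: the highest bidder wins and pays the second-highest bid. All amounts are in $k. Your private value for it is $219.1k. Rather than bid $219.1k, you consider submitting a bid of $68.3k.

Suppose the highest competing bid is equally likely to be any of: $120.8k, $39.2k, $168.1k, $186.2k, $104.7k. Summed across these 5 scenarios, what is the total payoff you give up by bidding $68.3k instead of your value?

$296.6k

The deviation costs you only when the competing bid falls strictly between $68.3k and $219.1k; elsewhere both bids give the same outcome.
$120.8k: truthful payoff $98.3k, deviation payoff $0k → loss $98.3k.
$39.2k: outcomes coincide → loss $0k.
$168.1k: truthful payoff $51k, deviation payoff $0k → loss $51k.
$186.2k: truthful payoff $32.9k, deviation payoff $0k → loss $32.9k.
$104.7k: truthful payoff $114.4k, deviation payoff $0k → loss $114.4k.
Total loss = $98.3k + $51k + $32.9k + $114.4k = $296.6k.
In a second-price auction your bid sets only whether you win, not what you pay, so bidding your true value is weakly dominant.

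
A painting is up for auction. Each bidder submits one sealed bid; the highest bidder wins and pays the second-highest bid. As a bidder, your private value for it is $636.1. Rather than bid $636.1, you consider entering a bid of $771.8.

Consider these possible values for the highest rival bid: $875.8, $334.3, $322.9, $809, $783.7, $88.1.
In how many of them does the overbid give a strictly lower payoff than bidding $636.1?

0

The deviation hurts exactly when the highest competing bid lies strictly between $636.1 and $771.8 — overbidding then wins at a price above your value.
$875.8: above both → same outcome either way.
$334.3: below both → same outcome either way.
$322.9: below both → same outcome either way.
$809: above both → same outcome either way.
$783.7: above both → same outcome either way.
$88.1: below both → same outcome either way.
Count: 0.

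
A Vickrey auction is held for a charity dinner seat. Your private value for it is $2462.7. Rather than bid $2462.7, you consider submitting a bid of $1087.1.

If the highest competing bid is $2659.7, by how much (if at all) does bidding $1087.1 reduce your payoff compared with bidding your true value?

Bidding your value $2462.7: you lose (since $2462.7 < $2659.7). Payoff $0.
Bidding $1087.1: you lose. Payoff $0.
Difference = $0 − $0 = $0; both bids lead to the same outcome because the competing bid is above both your value and your alternative bid.

$0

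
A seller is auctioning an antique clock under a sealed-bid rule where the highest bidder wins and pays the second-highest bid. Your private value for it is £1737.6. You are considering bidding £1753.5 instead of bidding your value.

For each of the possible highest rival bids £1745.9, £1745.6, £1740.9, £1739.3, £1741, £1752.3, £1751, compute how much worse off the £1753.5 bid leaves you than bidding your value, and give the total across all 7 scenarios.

£52.8

The deviation costs you only when the competing bid falls strictly between £1737.6 and £1753.5; elsewhere both bids give the same outcome.
£1745.9: truthful payoff £0, deviation payoff −£8.3 → loss £8.3.
£1745.6: truthful payoff £0, deviation payoff −£8 → loss £8.
£1740.9: truthful payoff £0, deviation payoff −£3.3 → loss £3.3.
£1739.3: truthful payoff £0, deviation payoff −£1.7 → loss £1.7.
£1741: truthful payoff £0, deviation payoff −£3.4 → loss £3.4.
£1752.3: truthful payoff £0, deviation payoff −£14.7 → loss £14.7.
£1751: truthful payoff £0, deviation payoff −£13.4 → loss £13.4.
Total loss = £8.3 + £8 + £3.3 + £1.7 + £3.4 + £14.7 + £13.4 = £52.8.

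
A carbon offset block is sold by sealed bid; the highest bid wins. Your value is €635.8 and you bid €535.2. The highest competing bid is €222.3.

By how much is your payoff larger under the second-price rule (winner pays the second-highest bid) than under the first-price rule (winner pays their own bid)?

€312.9

You have the highest bid, so you win under either rule.
Second-price: pay €222.3 → payoff €413.5.
First-price: pay your own bid €535.2 → payoff €100.6.
Difference = €413.5 − (€100.6) = €312.9.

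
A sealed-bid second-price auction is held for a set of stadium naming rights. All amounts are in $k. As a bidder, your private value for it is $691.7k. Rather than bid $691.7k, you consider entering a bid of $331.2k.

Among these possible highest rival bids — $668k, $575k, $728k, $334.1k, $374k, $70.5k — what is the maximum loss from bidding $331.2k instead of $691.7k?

$357.6k

$668k: truthful gives $23.7k, deviation gives $0k → loss $23.7k.
$575k: truthful gives $116.7k, deviation gives $0k → loss $116.7k.
$728k: same outcome either way → loss $0k.
$334.1k: truthful gives $357.6k, deviation gives $0k → loss $357.6k.
$374k: truthful gives $317.7k, deviation gives $0k → loss $317.7k.
$70.5k: same outcome either way → loss $0k.
Maximum loss: $357.6k.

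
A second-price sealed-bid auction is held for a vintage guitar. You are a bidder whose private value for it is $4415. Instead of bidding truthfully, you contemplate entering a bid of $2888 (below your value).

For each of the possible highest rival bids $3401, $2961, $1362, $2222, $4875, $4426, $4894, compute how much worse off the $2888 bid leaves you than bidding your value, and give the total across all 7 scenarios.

The deviation costs you only when the competing bid falls strictly between $2888 and $4415; elsewhere both bids give the same outcome.
$3401: truthful payoff $1014, deviation payoff $0 → loss $1014.
$2961: truthful payoff $1454, deviation payoff $0 → loss $1454.
$1362: outcomes coincide → loss $0.
$2222: outcomes coincide → loss $0.
$4875: outcomes coincide → loss $0.
$4426: outcomes coincide → loss $0.
$4894: outcomes coincide → loss $0.
Total loss = $1014 + $1454 = $2468.
Because the price is fixed by the runner-up's bid, deviating from your value can only change a good outcome into a bad one — never the reverse.

$2468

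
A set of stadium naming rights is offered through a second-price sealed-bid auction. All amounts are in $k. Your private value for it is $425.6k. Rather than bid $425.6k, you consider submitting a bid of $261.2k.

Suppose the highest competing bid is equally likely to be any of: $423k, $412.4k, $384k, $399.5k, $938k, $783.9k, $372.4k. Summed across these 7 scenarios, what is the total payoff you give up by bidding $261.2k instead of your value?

$136.7k

The deviation costs you only when the competing bid falls strictly between $261.2k and $425.6k; elsewhere both bids give the same outcome.
$423k: truthful payoff $2.6k, deviation payoff $0k → loss $2.6k.
$412.4k: truthful payoff $13.2k, deviation payoff $0k → loss $13.2k.
$384k: truthful payoff $41.6k, deviation payoff $0k → loss $41.6k.
$399.5k: truthful payoff $26.1k, deviation payoff $0k → loss $26.1k.
$938k: outcomes coincide → loss $0k.
$783.9k: outcomes coincide → loss $0k.
$372.4k: truthful payoff $53.2k, deviation payoff $0k → loss $53.2k.
Total loss = $2.6k + $13.2k + $41.6k + $26.1k + $53.2k = $136.7k.
Because the price is fixed by the runner-up's bid, deviating from your value can only change a good outcome into a bad one — never the reverse.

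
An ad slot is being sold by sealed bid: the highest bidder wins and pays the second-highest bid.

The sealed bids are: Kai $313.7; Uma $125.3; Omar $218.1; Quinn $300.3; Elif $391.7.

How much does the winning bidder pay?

Highest bid: Elif at $391.7, so Elif wins.
Second-highest bid: Kai at $313.7 — that is the price the winner pays.

$313.7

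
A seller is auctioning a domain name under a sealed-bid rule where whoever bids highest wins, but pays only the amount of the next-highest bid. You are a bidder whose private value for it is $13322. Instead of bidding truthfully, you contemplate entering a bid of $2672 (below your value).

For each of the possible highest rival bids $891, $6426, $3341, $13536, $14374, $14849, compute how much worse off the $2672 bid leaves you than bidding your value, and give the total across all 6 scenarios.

$16877

The deviation costs you only when the competing bid falls strictly between $2672 and $13322; elsewhere both bids give the same outcome.
$891: outcomes coincide → loss $0.
$6426: truthful payoff $6896, deviation payoff $0 → loss $6896.
$3341: truthful payoff $9981, deviation payoff $0 → loss $9981.
$13536: outcomes coincide → loss $0.
$14374: outcomes coincide → loss $0.
$14849: outcomes coincide → loss $0.
Total loss = $6896 + $9981 = $16877.
Truthful bidding weakly dominates here: raising your bid can only win items priced above your value, and lowering it can only forfeit items priced below.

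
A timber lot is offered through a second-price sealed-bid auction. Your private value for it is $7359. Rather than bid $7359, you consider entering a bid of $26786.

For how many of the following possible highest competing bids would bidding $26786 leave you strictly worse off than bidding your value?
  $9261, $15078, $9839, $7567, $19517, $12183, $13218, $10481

8

The deviation hurts exactly when the highest competing bid lies strictly between $7359 and $26786 — overbidding then wins at a price above your value.
$9261: inside the interval → strictly worse (loss $1902).
$15078: inside the interval → strictly worse (loss $7719).
$9839: inside the interval → strictly worse (loss $2480).
$7567: inside the interval → strictly worse (loss $208).
$19517: inside the interval → strictly worse (loss $12158).
$12183: inside the interval → strictly worse (loss $4824).
$13218: inside the interval → strictly worse (loss $5859).
$10481: inside the interval → strictly worse (loss $3122).
Count: 8.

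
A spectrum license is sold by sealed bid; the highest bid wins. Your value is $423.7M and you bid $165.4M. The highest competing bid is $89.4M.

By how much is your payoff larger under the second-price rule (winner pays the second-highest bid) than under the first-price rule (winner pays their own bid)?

You have the highest bid, so you win under either rule.
Second-price: pay $89.4M → payoff $334.3M.
First-price: pay your own bid $165.4M → payoff $258.3M.
Difference = $334.3M − ($258.3M) = $76M.

$76M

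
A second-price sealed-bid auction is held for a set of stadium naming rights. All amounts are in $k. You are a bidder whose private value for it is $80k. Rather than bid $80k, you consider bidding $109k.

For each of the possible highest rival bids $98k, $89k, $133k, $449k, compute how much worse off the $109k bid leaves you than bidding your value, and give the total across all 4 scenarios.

The deviation costs you only when the competing bid falls strictly between $80k and $109k; elsewhere both bids give the same outcome.
$98k: truthful payoff $0k, deviation payoff −$18k → loss $18k.
$89k: truthful payoff $0k, deviation payoff −$9k → loss $9k.
$133k: outcomes coincide → loss $0k.
$449k: outcomes coincide → loss $0k.
Total loss = $18k + $9k = $27k.

$27k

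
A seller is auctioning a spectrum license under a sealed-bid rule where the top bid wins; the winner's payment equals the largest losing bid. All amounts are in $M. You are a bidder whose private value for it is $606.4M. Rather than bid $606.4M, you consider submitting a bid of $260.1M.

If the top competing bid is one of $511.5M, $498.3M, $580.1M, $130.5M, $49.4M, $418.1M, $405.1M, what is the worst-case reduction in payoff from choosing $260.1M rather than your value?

$511.5M: truthful gives $94.9M, deviation gives $0M → loss $94.9M.
$498.3M: truthful gives $108.1M, deviation gives $0M → loss $108.1M.
$580.1M: truthful gives $26.3M, deviation gives $0M → loss $26.3M.
$130.5M: same outcome either way → loss $0M.
$49.4M: same outcome either way → loss $0M.
$418.1M: truthful gives $188.3M, deviation gives $0M → loss $188.3M.
$405.1M: truthful gives $201.3M, deviation gives $0M → loss $201.3M.
Maximum loss: $201.3M.

$201.3M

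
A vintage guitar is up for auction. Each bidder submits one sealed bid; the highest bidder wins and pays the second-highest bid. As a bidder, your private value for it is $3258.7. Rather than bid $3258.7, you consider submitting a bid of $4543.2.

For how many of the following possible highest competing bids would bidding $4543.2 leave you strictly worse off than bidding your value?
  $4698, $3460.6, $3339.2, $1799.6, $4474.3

3

The deviation hurts exactly when the highest competing bid lies strictly between $3258.7 and $4543.2 — overbidding then wins at a price above your value.
$4698: above both → same outcome either way.
$3460.6: inside the interval → strictly worse (loss $201.9).
$3339.2: inside the interval → strictly worse (loss $80.5).
$1799.6: below both → same outcome either way.
$4474.3: inside the interval → strictly worse (loss $1215.6).
Count: 3.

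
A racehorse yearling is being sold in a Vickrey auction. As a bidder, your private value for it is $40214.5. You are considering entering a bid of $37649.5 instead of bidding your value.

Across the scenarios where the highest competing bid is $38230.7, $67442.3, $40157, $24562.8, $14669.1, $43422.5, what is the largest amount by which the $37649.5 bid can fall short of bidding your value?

$1983.8

$38230.7: truthful gives $1983.8, deviation gives $0 → loss $1983.8.
$67442.3: same outcome either way → loss $0.
$40157: truthful gives $57.5, deviation gives $0 → loss $57.5.
$24562.8: same outcome either way → loss $0.
$14669.1: same outcome either way → loss $0.
$43422.5: same outcome either way → loss $0.
Maximum loss: $1983.8.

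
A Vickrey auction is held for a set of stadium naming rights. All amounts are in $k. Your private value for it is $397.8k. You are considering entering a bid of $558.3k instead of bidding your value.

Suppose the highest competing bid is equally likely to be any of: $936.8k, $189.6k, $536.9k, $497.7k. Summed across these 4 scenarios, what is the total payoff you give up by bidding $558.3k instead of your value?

The deviation costs you only when the competing bid falls strictly between $397.8k and $558.3k; elsewhere both bids give the same outcome.
$936.8k: outcomes coincide → loss $0k.
$189.6k: outcomes coincide → loss $0k.
$536.9k: truthful payoff $0k, deviation payoff −$139.1k → loss $139.1k.
$497.7k: truthful payoff $0k, deviation payoff −$99.9k → loss $99.9k.
Total loss = $139.1k + $99.9k = $239k.

$239k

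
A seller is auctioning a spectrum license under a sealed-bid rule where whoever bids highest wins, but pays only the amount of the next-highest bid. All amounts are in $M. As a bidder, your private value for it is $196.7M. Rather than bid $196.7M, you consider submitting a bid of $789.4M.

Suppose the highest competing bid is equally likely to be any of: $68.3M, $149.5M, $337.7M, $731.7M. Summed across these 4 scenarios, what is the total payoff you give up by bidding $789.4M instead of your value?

$676M

The deviation costs you only when the competing bid falls strictly between $196.7M and $789.4M; elsewhere both bids give the same outcome.
$68.3M: outcomes coincide → loss $0M.
$149.5M: outcomes coincide → loss $0M.
$337.7M: truthful payoff $0M, deviation payoff −$141M → loss $141M.
$731.7M: truthful payoff $0M, deviation payoff −$535M → loss $535M.
Total loss = $141M + $535M = $676M.
Truthful bidding weakly dominates here: raising your bid can only win items priced above your value, and lowering it can only forfeit items priced below.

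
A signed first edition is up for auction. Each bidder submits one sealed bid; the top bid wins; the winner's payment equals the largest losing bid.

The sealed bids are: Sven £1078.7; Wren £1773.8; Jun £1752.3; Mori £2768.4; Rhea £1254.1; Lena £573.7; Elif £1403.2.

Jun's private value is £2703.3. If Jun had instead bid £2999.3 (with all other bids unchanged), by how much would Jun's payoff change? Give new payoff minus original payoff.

−£65.1

The highest bid among the other bidders is £2768.4; Jun's bid doesn't change that.
Original bid £1752.3: Jun is not highest (top rival bid is £2768.4); payoff £0.
Alternative bid £2999.3: Jun is highest, pays the top rival bid £2768.4; payoff £2703.3 − £2768.4 = −£65.1.
Change in payoff = −£65.1 − (£0) = −£65.1.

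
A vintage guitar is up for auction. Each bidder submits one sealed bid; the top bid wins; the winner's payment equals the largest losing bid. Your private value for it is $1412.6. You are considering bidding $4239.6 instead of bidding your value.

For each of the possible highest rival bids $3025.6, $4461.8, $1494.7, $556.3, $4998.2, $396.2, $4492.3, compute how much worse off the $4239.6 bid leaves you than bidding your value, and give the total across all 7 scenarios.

The deviation costs you only when the competing bid falls strictly between $1412.6 and $4239.6; elsewhere both bids give the same outcome.
$3025.6: truthful payoff $0, deviation payoff −$1613 → loss $1613.
$4461.8: outcomes coincide → loss $0.
$1494.7: truthful payoff $0, deviation payoff −$82.1 → loss $82.1.
$556.3: outcomes coincide → loss $0.
$4998.2: outcomes coincide → loss $0.
$396.2: outcomes coincide → loss $0.
$4492.3: outcomes coincide → loss $0.
Total loss = $1613 + $82.1 = $1695.1.

$1695.1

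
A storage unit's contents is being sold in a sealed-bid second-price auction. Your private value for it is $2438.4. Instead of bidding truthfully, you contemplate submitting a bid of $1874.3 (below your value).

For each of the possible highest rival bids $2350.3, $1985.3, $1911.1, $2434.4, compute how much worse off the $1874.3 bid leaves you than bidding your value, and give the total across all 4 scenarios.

The deviation costs you only when the competing bid falls strictly between $1874.3 and $2438.4; elsewhere both bids give the same outcome.
$2350.3: truthful payoff $88.1, deviation payoff $0 → loss $88.1.
$1985.3: truthful payoff $453.1, deviation payoff $0 → loss $453.1.
$1911.1: truthful payoff $527.3, deviation payoff $0 → loss $527.3.
$2434.4: truthful payoff $4, deviation payoff $0 → loss $4.
Total loss = $88.1 + $453.1 + $527.3 + $4 = $1072.5.

$1072.5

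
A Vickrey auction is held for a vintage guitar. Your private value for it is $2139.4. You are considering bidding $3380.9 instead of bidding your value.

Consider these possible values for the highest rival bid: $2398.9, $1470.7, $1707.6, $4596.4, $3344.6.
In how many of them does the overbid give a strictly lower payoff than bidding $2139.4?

The deviation hurts exactly when the highest competing bid lies strictly between $2139.4 and $3380.9 — overbidding then wins at a price above your value.
$2398.9: inside the interval → strictly worse (loss $259.5).
$1470.7: below both → same outcome either way.
$1707.6: below both → same outcome either way.
$4596.4: above both → same outcome either way.
$3344.6: inside the interval → strictly worse (loss $1205.2).
Count: 2.

2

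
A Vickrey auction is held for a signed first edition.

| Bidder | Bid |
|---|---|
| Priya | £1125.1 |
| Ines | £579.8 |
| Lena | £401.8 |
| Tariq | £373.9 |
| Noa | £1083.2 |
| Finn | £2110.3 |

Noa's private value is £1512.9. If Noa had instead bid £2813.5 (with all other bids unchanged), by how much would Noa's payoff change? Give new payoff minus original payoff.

The highest bid among the other bidders is £2110.3; Noa's bid doesn't change that.
Original bid £1083.2: Noa is not highest (top rival bid is £2110.3); payoff £0.
Alternative bid £2813.5: Noa is highest, pays the top rival bid £2110.3; payoff £1512.9 − £2110.3 = −£597.4.
Change in payoff = −£597.4 − (£0) = −£597.4.

−£597.4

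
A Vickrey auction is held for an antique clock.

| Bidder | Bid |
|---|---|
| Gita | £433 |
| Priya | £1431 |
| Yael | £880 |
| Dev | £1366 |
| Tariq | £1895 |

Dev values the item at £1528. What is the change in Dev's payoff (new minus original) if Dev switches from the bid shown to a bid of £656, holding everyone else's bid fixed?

The highest bid among the other bidders is £1895; Dev's bid doesn't change that.
Original bid £1366: Dev is not highest (top rival bid is £1895); payoff £0.
Alternative bid £656: Dev is not highest (top rival bid is £1895); payoff £0.
Change in payoff = £0 − (£0) = £0.

£0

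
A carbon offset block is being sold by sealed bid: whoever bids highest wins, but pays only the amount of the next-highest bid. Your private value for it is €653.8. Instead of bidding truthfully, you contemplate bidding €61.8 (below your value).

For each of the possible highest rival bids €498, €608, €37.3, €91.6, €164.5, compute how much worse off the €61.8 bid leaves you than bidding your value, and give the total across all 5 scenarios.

€1253.1

The deviation costs you only when the competing bid falls strictly between €61.8 and €653.8; elsewhere both bids give the same outcome.
€498: truthful payoff €155.8, deviation payoff €0 → loss €155.8.
€608: truthful payoff €45.8, deviation payoff €0 → loss €45.8.
€37.3: outcomes coincide → loss €0.
€91.6: truthful payoff €562.2, deviation payoff €0 → loss €562.2.
€164.5: truthful payoff €489.3, deviation payoff €0 → loss €489.3.
Total loss = €155.8 + €45.8 + €562.2 + €489.3 = €1253.1.
Truthful bidding weakly dominates here: raising your bid can only win items priced above your value, and lowering it can only forfeit items priced below.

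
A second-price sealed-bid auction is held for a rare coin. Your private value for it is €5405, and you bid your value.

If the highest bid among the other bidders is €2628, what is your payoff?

€2777

Your bid €5405 exceeds the highest competing bid €2628, so you win.
In a second-price auction the winner pays the second-highest bid, €2628.
Payoff = value − price = €5405 − €2628 = €2777.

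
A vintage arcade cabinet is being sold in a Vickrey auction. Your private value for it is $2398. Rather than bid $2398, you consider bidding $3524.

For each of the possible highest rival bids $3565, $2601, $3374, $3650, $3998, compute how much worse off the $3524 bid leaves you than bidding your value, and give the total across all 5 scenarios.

The deviation costs you only when the competing bid falls strictly between $2398 and $3524; elsewhere both bids give the same outcome.
$3565: outcomes coincide → loss $0.
$2601: truthful payoff $0, deviation payoff −$203 → loss $203.
$3374: truthful payoff $0, deviation payoff −$976 → loss $976.
$3650: outcomes coincide → loss $0.
$3998: outcomes coincide → loss $0.
Total loss = $203 + $976 = $1179.
In a second-price auction your bid sets only whether you win, not what you pay, so bidding your true value is weakly dominant.

$1179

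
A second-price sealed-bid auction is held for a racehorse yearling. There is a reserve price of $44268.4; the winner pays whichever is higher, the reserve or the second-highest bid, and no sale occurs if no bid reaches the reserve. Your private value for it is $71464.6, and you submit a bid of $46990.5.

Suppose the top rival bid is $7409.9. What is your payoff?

$27196.2

Your bid $46990.5 is the highest and exceeds the reserve.
Price = max(second-highest bid, reserve) = max($7409.9, $44268.4) = $44268.4.
Payoff = $71464.6 − $44268.4 = $27196.2.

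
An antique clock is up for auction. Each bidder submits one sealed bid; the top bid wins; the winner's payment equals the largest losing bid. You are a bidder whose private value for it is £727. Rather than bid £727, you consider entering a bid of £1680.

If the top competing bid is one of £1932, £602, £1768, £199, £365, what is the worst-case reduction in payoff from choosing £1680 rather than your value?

£1932: same outcome either way → loss £0.
£602: same outcome either way → loss £0.
£1768: same outcome either way → loss £0.
£199: same outcome either way → loss £0.
£365: same outcome either way → loss £0.
Maximum loss: £0.

£0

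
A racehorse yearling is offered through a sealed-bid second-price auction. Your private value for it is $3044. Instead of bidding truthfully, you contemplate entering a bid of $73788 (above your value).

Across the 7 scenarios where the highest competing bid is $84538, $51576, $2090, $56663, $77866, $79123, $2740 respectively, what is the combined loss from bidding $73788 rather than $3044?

The deviation costs you only when the competing bid falls strictly between $3044 and $73788; elsewhere both bids give the same outcome.
$84538: outcomes coincide → loss $0.
$51576: truthful payoff $0, deviation payoff −$48532 → loss $48532.
$2090: outcomes coincide → loss $0.
$56663: truthful payoff $0, deviation payoff −$53619 → loss $53619.
$77866: outcomes coincide → loss $0.
$79123: outcomes coincide → loss $0.
$2740: outcomes coincide → loss $0.
Total loss = $48532 + $53619 = $102151.
In a second-price auction your bid sets only whether you win, not what you pay, so bidding your true value is weakly dominant.

$102151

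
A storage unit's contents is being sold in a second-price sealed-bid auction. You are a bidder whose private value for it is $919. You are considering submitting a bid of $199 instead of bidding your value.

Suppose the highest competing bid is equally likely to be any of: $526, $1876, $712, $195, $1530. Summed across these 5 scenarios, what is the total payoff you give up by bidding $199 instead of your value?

The deviation costs you only when the competing bid falls strictly between $199 and $919; elsewhere both bids give the same outcome.
$526: truthful payoff $393, deviation payoff $0 → loss $393.
$1876: outcomes coincide → loss $0.
$712: truthful payoff $207, deviation payoff $0 → loss $207.
$195: outcomes coincide → loss $0.
$1530: outcomes coincide → loss $0.
Total loss = $393 + $207 = $600.
Truthful bidding weakly dominates here: raising your bid can only win items priced above your value, and lowering it can only forfeit items priced below.

$600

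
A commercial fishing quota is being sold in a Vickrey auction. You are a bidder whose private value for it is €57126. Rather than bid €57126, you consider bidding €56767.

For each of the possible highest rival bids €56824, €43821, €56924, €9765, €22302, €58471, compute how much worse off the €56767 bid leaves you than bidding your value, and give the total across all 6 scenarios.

The deviation costs you only when the competing bid falls strictly between €56767 and €57126; elsewhere both bids give the same outcome.
€56824: truthful payoff €302, deviation payoff €0 → loss €302.
€43821: outcomes coincide → loss €0.
€56924: truthful payoff €202, deviation payoff €0 → loss €202.
€9765: outcomes coincide → loss €0.
€22302: outcomes coincide → loss €0.
€58471: outcomes coincide → loss €0.
Total loss = €302 + €202 = €504.

€504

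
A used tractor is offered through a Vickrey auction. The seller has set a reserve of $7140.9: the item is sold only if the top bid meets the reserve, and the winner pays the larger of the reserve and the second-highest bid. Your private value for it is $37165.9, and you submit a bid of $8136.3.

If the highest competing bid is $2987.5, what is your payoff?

Your bid $8136.3 is the highest and exceeds the reserve.
Price = max(second-highest bid, reserve) = max($2987.5, $7140.9) = $7140.9.
Payoff = $37165.9 − $7140.9 = $30025.

$30025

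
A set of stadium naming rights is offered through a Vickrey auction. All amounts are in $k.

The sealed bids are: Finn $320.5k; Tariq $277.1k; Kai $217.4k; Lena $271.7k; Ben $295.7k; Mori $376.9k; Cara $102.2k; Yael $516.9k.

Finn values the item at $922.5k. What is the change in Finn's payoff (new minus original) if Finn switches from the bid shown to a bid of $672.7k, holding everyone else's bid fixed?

The highest bid among the other bidders is $516.9k; Finn's bid doesn't change that.
Original bid $320.5k: Finn is not highest (top rival bid is $516.9k); payoff $0k.
Alternative bid $672.7k: Finn is highest, pays the top rival bid $516.9k; payoff $922.5k − $516.9k = $405.6k.
Change in payoff = $405.6k − ($0k) = $405.6k.

$405.6k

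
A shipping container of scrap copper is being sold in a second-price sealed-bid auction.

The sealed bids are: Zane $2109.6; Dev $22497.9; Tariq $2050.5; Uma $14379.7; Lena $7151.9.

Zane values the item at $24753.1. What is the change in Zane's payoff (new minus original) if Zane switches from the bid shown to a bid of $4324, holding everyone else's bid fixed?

$0

The highest bid among the other bidders is $22497.9; Zane's bid doesn't change that.
Original bid $2109.6: Zane is not highest (top rival bid is $22497.9); payoff $0.
Alternative bid $4324: Zane is not highest (top rival bid is $22497.9); payoff $0.
Change in payoff = $0 − ($0) = $0.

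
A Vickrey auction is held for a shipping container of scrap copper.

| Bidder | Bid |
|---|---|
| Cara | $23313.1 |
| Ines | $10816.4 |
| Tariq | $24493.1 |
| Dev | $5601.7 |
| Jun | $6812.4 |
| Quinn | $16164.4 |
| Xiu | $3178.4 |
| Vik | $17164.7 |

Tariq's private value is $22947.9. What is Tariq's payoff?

−$365.2

Highest bid: Tariq at $24493.1, so Tariq wins.
Second-highest bid: Cara at $23313.1 — that is the price the winner pays.
Tariq's payoff = value − price = $22947.9 − $23313.1 = −$365.2.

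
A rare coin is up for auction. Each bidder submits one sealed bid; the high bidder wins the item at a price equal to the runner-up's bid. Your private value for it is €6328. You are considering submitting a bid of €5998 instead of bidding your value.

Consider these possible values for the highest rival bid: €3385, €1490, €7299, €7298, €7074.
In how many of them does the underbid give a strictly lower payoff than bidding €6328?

The deviation hurts exactly when the highest competing bid lies strictly between €5998 and €6328 — underbidding then forfeits a profitable win.
€3385: below both → same outcome either way.
€1490: below both → same outcome either way.
€7299: above both → same outcome either way.
€7298: above both → same outcome either way.
€7074: above both → same outcome either way.
Count: 0.

0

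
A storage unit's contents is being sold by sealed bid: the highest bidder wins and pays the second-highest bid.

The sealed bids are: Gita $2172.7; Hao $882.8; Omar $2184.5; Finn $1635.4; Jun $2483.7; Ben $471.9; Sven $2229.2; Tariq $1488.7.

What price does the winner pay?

$2229.2

Highest bid: Jun at $2483.7, so Jun wins.
Second-highest bid: Sven at $2229.2 — that is the price the winner pays.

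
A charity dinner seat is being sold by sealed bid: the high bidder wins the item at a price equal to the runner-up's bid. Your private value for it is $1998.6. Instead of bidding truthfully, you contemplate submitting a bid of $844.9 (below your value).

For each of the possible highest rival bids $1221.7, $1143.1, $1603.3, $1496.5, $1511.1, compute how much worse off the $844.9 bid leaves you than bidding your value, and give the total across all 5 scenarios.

$3017.3

The deviation costs you only when the competing bid falls strictly between $844.9 and $1998.6; elsewhere both bids give the same outcome.
$1221.7: truthful payoff $776.9, deviation payoff $0 → loss $776.9.
$1143.1: truthful payoff $855.5, deviation payoff $0 → loss $855.5.
$1603.3: truthful payoff $395.3, deviation payoff $0 → loss $395.3.
$1496.5: truthful payoff $502.1, deviation payoff $0 → loss $502.1.
$1511.1: truthful payoff $487.5, deviation payoff $0 → loss $487.5.
Total loss = $776.9 + $855.5 + $395.3 + $502.1 + $487.5 = $3017.3.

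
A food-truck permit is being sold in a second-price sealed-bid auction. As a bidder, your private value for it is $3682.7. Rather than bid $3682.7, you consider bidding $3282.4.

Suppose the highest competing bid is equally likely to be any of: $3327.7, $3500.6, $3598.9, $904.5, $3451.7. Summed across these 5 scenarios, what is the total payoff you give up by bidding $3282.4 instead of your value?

$851.9

The deviation costs you only when the competing bid falls strictly between $3282.4 and $3682.7; elsewhere both bids give the same outcome.
$3327.7: truthful payoff $355, deviation payoff $0 → loss $355.
$3500.6: truthful payoff $182.1, deviation payoff $0 → loss $182.1.
$3598.9: truthful payoff $83.8, deviation payoff $0 → loss $83.8.
$904.5: outcomes coincide → loss $0.
$3451.7: truthful payoff $231, deviation payoff $0 → loss $231.
Total loss = $355 + $182.1 + $83.8 + $231 = $851.9.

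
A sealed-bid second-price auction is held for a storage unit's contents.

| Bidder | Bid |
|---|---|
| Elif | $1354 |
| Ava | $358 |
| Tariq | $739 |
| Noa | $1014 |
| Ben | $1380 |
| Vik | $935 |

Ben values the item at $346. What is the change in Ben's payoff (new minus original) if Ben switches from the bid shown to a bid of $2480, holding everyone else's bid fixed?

$0

The highest bid among the other bidders is $1354; Ben's bid doesn't change that.
Original bid $1380: Ben is highest, pays the top rival bid $1354; payoff $346 − $1354 = −$1008.
Alternative bid $2480: Ben is highest, pays the top rival bid $1354; payoff $346 − $1354 = −$1008.
Change in payoff = −$1008 − (−$1008) = $0.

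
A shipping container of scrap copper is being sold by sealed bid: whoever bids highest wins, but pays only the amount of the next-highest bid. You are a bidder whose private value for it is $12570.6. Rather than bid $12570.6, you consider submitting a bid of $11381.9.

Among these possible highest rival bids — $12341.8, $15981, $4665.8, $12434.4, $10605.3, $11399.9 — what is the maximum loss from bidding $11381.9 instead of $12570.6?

$1170.7

$12341.8: truthful gives $228.8, deviation gives $0 → loss $228.8.
$15981: same outcome either way → loss $0.
$4665.8: same outcome either way → loss $0.
$12434.4: truthful gives $136.2, deviation gives $0 → loss $136.2.
$10605.3: same outcome either way → loss $0.
$11399.9: truthful gives $1170.7, deviation gives $0 → loss $1170.7.
Maximum loss: $1170.7.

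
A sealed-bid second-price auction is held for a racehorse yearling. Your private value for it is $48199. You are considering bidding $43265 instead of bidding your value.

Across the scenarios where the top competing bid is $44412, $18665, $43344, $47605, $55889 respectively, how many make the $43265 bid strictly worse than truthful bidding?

3

The deviation hurts exactly when the highest competing bid lies strictly between $43265 and $48199 — underbidding then forfeits a profitable win.
$44412: inside the interval → strictly worse (loss $3787).
$18665: below both → same outcome either way.
$43344: inside the interval → strictly worse (loss $4855).
$47605: inside the interval → strictly worse (loss $594).
$55889: above both → same outcome either way.
Count: 3.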